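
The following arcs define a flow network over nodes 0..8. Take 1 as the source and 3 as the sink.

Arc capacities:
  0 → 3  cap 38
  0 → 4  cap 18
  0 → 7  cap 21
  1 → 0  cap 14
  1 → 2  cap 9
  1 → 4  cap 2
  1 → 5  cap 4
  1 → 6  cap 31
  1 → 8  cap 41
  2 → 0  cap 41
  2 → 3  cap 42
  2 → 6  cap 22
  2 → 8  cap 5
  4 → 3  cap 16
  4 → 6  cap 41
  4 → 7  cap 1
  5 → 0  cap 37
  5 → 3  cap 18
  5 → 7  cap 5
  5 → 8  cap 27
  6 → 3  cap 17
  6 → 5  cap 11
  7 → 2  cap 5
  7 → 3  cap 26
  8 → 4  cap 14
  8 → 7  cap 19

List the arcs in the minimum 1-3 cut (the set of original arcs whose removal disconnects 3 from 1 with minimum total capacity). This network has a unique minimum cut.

augment #1: 1→0→3 push 14
augment #2: 1→2→3 push 9
augment #3: 1→4→3 push 2
augment #4: 1→5→3 push 4
augment #5: 1→6→3 push 17
augment #6: 1→6→5→3 push 11
augment #7: 1→8→4→3 push 14
augment #8: 1→8→7→3 push 19
max flow = 90; residual-reachable set from 1 gives S-side
cut edges (S→T): {(1,0), (1,2), (1,4), (1,5), (6,3), (6,5), (8,4), (8,7)} total cap 90

Min-cut arcs: {(1,0), (1,2), (1,4), (1,5), (6,3), (6,5), (8,4), (8,7)} (total capacity 90)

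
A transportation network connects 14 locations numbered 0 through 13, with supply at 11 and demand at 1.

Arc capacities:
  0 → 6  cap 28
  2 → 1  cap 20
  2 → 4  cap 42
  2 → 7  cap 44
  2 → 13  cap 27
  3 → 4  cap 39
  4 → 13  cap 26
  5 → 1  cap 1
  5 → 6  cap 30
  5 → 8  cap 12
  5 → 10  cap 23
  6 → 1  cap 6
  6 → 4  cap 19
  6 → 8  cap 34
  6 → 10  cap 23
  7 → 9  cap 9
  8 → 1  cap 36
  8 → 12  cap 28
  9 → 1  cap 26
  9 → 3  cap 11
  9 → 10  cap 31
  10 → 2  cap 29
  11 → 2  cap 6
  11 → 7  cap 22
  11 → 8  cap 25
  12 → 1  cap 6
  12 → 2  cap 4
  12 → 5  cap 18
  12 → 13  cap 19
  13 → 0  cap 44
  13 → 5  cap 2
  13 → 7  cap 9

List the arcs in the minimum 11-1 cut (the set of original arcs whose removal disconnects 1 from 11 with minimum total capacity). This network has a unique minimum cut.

augment #1: 11→2→1 push 6
augment #2: 11→8→1 push 25
augment #3: 11→7→9→1 push 9
max flow = 40; residual-reachable set from 11 gives S-side
cut edges (S→T): {(7,9), (11,2), (11,8)} total cap 40

Min-cut arcs: {(7,9), (11,2), (11,8)} (total capacity 40)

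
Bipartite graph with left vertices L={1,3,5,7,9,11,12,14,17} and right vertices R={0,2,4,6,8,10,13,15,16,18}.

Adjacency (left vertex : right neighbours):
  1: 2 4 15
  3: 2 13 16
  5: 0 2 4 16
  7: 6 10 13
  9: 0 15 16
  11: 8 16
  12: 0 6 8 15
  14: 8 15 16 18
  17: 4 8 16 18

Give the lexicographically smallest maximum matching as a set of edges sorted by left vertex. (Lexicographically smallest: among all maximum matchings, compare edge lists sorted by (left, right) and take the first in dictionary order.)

Lex-smallest maximum matching: {(1,2), (3,13), (5,0), (7,6), (9,15), (11,16), (12,8), (14,18), (17,4)}

|M| = 9 (so the lex-smallest maximum matching has 9 edges)
process left vertices in ascending order; for each, take the smallest-labelled available neighbour that still permits 9 edges overall, or leave it unmatched if none does
lex-smallest matching: {1-2, 3-13, 5-0, 7-6, 9-15, 11-16, 12-8, 14-18, 17-4}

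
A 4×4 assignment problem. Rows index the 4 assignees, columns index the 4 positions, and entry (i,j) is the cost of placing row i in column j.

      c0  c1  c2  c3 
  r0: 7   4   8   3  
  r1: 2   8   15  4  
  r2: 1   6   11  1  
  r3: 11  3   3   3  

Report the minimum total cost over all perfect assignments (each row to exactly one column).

Minimum assignment cost: 10

optimal assignment: row0→col1 (cost 4), row1→col0 (cost 2), row2→col3 (cost 1), row3→col2 (cost 3)
total = 4 + 2 + 1 + 3 = 10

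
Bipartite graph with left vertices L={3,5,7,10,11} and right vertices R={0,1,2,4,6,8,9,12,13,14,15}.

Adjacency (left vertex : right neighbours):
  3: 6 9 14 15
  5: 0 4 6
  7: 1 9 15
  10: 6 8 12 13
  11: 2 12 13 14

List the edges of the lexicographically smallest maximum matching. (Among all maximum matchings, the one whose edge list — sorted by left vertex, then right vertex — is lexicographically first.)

Lex-smallest maximum matching: {(3,6), (5,0), (7,1), (10,8), (11,2)}

|M| = 5 (so the lex-smallest maximum matching has 5 edges)
process left vertices in ascending order; for each, take the smallest-labelled available neighbour that still permits 5 edges overall, or leave it unmatched if none does
lex-smallest matching: {3-6, 5-0, 7-1, 10-8, 11-2}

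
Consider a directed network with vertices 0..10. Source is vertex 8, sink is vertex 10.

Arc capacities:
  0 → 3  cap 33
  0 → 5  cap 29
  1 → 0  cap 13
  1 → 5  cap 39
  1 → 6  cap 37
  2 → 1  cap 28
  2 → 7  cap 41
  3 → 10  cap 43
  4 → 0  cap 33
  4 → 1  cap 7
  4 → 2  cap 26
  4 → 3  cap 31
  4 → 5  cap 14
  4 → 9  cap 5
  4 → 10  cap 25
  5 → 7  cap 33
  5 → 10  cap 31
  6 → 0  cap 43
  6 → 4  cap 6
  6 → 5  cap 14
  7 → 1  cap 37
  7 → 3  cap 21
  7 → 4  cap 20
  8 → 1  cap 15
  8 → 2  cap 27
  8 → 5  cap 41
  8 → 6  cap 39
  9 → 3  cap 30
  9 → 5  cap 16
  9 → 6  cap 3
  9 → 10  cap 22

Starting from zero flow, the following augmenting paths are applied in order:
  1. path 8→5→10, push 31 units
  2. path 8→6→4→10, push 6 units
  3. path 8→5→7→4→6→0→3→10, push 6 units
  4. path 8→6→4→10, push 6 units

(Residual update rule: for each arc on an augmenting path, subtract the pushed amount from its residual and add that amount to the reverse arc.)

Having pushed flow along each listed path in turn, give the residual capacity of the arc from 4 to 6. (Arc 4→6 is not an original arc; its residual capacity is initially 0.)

after path 1 (8→5→10, push 31): res(4,6)=0
after path 2 (8→6→4→10, push 6): res(4,6)=6
after path 3 (8→5→7→4→6→0→3→10, push 6): res(4,6)=0
after path 4 (8→6→4→10, push 6): res(4,6)=6

Residual capacity of (4,6): 6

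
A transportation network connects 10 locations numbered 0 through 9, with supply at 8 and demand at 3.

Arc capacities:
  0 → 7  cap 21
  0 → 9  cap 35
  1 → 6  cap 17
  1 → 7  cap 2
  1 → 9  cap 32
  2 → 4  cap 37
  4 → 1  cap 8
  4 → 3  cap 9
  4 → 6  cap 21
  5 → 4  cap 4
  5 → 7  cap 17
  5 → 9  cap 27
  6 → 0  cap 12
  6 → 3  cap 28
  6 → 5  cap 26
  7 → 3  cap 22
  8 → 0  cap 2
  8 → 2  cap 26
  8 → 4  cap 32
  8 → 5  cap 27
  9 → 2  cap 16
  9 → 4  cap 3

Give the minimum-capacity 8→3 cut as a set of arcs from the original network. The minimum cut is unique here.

augment #1: 8→4→3 push 9
augment #2: 8→0→7→3 push 2
augment #3: 8→4→6→3 push 21
augment #4: 8→5→7→3 push 17
augment #5: 8→4→1→6→3 push 2
augment #6: 8→2→4→1→6→3 push 5
augment #7: 8→2→4→1→7→3 push 1
max flow = 57; residual-reachable set from 8 gives S-side
cut edges (S→T): {(4,1), (4,3), (4,6), (5,7), (8,0)} total cap 57

Min-cut arcs: {(4,1), (4,3), (4,6), (5,7), (8,0)} (total capacity 57)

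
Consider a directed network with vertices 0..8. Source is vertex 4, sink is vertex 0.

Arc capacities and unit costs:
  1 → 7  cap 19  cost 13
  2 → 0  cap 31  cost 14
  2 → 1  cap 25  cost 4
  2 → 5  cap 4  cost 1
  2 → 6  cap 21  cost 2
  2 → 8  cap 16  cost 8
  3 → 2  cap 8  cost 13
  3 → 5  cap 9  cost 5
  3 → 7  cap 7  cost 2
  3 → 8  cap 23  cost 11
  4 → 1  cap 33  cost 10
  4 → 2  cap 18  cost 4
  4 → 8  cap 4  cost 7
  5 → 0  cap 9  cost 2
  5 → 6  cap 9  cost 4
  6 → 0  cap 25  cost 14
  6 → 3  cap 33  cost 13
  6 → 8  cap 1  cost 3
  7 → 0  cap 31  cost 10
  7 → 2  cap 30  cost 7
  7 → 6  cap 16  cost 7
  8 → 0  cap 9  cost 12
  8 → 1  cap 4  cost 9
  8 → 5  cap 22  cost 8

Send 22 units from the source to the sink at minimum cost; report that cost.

Minimum cost for 22 units: 348

shortest-cost path #1: 4→2→5→0 push 4 @ unit cost 7 (adds 28)
shortest-cost path #2: 4→8→5→0 push 4 @ unit cost 17 (adds 68)
shortest-cost path #3: 4→2→0 push 14 @ unit cost 18 (adds 252)
total cost = 348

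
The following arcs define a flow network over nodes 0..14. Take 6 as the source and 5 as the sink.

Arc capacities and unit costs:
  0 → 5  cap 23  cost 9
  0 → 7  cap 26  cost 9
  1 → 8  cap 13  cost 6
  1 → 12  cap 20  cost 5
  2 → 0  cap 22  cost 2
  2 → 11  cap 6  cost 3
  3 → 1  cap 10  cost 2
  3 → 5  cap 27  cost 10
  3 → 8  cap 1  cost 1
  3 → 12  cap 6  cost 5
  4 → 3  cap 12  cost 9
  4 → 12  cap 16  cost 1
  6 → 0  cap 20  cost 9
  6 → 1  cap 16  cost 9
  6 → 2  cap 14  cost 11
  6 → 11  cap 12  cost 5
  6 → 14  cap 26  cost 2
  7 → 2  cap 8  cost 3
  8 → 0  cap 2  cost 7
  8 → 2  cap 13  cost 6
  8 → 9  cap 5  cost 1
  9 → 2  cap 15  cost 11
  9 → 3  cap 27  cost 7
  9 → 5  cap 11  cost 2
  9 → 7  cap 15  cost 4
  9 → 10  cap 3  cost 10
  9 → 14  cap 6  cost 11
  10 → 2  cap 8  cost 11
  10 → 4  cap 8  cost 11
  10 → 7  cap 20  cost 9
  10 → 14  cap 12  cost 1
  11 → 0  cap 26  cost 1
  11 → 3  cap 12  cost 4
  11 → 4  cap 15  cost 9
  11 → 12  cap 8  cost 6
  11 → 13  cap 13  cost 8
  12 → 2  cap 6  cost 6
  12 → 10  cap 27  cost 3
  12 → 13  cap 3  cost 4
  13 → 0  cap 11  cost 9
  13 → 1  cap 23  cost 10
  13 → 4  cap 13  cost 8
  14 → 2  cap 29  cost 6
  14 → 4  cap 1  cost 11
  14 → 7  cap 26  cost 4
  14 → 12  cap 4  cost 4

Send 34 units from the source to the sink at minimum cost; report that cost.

Minimum cost for 34 units: 598

shortest-cost path #1: 6→11→3→8→9→5 push 1 @ unit cost 13 (adds 13)
shortest-cost path #2: 6→11→0→5 push 11 @ unit cost 15 (adds 165)
shortest-cost path #3: 6→0→5 push 12 @ unit cost 18 (adds 216)
shortest-cost path #4: 6→1→8→9→5 push 4 @ unit cost 18 (adds 72)
shortest-cost path #5: 6→0→11→3→5 push 6 @ unit cost 22 (adds 132)
total cost = 598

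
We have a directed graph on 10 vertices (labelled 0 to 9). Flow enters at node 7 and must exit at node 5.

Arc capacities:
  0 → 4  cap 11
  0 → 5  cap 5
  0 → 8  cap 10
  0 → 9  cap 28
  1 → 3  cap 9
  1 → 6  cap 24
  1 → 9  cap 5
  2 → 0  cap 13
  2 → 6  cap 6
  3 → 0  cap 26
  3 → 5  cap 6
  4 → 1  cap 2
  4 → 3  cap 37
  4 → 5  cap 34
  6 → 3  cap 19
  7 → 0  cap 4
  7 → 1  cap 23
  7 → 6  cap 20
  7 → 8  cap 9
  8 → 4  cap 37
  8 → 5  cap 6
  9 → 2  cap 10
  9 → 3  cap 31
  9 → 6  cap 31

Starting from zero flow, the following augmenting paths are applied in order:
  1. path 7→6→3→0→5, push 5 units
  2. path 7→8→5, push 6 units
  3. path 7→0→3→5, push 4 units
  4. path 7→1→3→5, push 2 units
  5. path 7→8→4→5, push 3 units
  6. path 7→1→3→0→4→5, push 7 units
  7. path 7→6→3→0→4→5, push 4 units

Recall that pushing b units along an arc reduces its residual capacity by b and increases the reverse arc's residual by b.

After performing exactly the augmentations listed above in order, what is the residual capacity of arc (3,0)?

Residual capacity of (3,0): 14

after path 1 (7→6→3→0→5, push 5): res(3,0)=21
after path 2 (7→8→5, push 6): res(3,0)=21
after path 3 (7→0→3→5, push 4): res(3,0)=25
after path 4 (7→1→3→5, push 2): res(3,0)=25
after path 5 (7→8→4→5, push 3): res(3,0)=25
after path 6 (7→1→3→0→4→5, push 7): res(3,0)=18
after path 7 (7→6→3→0→4→5, push 4): res(3,0)=14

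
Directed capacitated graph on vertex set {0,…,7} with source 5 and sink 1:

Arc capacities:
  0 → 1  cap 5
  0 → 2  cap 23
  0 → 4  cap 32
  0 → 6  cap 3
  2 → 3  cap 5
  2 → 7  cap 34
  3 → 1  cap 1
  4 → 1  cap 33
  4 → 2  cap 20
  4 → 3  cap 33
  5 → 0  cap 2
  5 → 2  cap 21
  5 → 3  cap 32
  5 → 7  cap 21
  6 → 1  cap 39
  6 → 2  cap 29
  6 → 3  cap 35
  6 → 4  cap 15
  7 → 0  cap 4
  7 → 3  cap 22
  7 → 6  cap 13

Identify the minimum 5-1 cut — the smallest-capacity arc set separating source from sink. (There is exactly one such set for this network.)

Min-cut arcs: {(3,1), (5,0), (7,0), (7,6)} (total capacity 20)

augment #1: 5→0→1 push 2
augment #2: 5→3→1 push 1
augment #3: 5→7→0→1 push 3
augment #4: 5→7→6→1 push 13
augment #5: 5→7→0→4→1 push 1
max flow = 20; residual-reachable set from 5 gives S-side
cut edges (S→T): {(3,1), (5,0), (7,0), (7,6)} total cap 20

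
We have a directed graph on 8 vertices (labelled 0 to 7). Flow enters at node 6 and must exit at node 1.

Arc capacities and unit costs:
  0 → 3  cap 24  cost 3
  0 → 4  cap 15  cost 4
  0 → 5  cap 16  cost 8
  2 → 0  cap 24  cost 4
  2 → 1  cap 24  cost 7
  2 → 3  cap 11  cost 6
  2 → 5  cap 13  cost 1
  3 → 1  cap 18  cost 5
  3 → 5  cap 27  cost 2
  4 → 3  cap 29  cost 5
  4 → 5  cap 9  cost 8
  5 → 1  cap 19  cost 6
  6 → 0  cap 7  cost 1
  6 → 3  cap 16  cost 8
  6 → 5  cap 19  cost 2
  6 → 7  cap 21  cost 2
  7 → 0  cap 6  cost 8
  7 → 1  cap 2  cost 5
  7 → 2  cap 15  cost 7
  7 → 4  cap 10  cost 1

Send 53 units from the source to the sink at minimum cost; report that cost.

Minimum cost for 53 units: 596

shortest-cost path #1: 6→7→1 push 2 @ unit cost 7 (adds 14)
shortest-cost path #2: 6→5→1 push 19 @ unit cost 8 (adds 152)
shortest-cost path #3: 6→0→3→1 push 7 @ unit cost 9 (adds 63)
shortest-cost path #4: 6→3→1 push 11 @ unit cost 13 (adds 143)
shortest-cost path #5: 6→7→2→1 push 14 @ unit cost 16 (adds 224)
total cost = 596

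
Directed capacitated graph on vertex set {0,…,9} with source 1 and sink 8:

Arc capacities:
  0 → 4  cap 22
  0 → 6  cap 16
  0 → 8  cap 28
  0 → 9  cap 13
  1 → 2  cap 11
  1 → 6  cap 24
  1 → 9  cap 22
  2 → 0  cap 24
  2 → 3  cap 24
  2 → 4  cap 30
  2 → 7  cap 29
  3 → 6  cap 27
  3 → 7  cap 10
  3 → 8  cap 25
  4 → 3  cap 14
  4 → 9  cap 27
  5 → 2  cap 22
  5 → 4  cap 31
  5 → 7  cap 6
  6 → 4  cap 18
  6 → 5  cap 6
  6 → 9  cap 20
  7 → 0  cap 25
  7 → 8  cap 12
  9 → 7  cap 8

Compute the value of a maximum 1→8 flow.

Maximum flow value: 39

augment #1: 1→2→0→8 bottleneck 11, total now 11
augment #2: 1→9→7→8 bottleneck 8, total now 19
augment #3: 1→6→4→3→8 bottleneck 14, total now 33
augment #4: 1→6→5→7→8 bottleneck 4, total now 37
augment #5: 1→6→5→2→0→8 bottleneck 2, total now 39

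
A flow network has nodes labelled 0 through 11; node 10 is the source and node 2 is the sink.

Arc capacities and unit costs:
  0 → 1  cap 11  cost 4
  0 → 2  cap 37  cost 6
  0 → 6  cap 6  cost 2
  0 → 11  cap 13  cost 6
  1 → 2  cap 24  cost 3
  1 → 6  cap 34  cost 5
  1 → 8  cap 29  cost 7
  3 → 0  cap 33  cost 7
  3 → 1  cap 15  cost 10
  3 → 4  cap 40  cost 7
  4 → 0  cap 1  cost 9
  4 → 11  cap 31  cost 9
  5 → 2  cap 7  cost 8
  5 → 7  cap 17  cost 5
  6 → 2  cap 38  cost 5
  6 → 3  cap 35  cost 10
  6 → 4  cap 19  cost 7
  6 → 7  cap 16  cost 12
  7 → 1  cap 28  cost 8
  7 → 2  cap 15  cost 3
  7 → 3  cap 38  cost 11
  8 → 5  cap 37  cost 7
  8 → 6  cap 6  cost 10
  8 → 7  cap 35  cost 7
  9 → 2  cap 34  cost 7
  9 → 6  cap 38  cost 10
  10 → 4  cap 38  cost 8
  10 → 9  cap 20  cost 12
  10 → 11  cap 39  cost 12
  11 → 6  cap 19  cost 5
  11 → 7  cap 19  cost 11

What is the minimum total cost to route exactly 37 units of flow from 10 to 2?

Minimum cost for 37 units: 754

shortest-cost path #1: 10→9→2 push 20 @ unit cost 19 (adds 380)
shortest-cost path #2: 10→11→6→2 push 17 @ unit cost 22 (adds 374)
total cost = 754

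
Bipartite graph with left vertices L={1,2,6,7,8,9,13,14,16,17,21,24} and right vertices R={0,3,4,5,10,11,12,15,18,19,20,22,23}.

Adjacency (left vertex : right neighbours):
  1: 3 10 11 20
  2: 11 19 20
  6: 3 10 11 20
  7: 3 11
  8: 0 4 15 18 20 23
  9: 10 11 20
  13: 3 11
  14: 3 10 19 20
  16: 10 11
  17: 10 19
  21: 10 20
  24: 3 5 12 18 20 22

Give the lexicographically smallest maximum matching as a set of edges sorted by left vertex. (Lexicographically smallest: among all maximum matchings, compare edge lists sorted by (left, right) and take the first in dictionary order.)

Lex-smallest maximum matching: {(1,3), (2,11), (6,10), (8,0), (9,20), (14,19), (24,5)}

|M| = 7 (so the lex-smallest maximum matching has 7 edges)
process left vertices in ascending order; for each, take the smallest-labelled available neighbour that still permits 7 edges overall, or leave it unmatched if none does
lex-smallest matching: {1-3, 2-11, 6-10, 8-0, 9-20, 14-19, 24-5}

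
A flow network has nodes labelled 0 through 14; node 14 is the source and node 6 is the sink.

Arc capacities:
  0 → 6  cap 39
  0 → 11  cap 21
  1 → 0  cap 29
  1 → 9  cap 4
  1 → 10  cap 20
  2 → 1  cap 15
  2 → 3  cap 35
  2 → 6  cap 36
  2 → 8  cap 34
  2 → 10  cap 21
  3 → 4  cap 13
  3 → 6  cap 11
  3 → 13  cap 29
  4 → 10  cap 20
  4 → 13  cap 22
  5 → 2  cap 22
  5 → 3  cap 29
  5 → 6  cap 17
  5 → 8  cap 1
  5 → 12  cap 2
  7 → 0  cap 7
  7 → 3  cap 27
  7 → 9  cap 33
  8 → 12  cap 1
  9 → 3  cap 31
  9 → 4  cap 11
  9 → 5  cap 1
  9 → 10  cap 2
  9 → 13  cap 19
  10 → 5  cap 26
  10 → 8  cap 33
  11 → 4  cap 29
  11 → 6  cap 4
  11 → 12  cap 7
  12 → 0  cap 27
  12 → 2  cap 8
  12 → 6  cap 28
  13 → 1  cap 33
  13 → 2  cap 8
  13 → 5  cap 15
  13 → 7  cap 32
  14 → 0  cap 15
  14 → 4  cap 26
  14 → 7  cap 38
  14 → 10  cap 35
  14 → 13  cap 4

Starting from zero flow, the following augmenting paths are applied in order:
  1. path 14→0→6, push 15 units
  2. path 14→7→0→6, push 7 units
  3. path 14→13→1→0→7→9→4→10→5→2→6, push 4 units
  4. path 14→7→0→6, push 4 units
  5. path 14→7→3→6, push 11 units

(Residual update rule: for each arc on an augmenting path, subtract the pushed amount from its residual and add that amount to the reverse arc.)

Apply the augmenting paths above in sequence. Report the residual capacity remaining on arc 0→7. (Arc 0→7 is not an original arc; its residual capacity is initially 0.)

after path 1 (14→0→6, push 15): res(0,7)=0
after path 2 (14→7→0→6, push 7): res(0,7)=7
after path 3 (14→13→1→0→7→9→4→10→5→2→6, push 4): res(0,7)=3
after path 4 (14→7→0→6, push 4): res(0,7)=7
after path 5 (14→7→3→6, push 11): res(0,7)=7

Residual capacity of (0,7): 7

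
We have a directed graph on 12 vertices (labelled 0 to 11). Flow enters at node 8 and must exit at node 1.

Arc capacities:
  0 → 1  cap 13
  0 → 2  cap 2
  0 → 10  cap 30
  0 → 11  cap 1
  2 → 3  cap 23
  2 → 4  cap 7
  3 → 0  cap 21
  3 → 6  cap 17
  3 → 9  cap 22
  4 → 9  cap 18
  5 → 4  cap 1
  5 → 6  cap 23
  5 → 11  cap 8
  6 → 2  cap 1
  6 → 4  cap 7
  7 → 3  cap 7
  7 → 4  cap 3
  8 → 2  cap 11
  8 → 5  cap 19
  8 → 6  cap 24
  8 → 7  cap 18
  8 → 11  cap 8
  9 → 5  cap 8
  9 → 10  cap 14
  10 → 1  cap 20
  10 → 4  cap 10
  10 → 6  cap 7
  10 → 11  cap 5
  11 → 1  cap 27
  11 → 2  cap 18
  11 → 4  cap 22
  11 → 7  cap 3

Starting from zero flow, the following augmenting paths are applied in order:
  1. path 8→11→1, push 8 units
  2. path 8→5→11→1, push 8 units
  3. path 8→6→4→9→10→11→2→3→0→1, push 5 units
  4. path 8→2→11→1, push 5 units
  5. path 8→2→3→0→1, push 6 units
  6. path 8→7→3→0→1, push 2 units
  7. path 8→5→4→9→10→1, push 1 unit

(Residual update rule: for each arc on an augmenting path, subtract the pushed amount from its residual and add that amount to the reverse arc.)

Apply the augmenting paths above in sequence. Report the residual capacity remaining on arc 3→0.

after path 1 (8→11→1, push 8): res(3,0)=21
after path 2 (8→5→11→1, push 8): res(3,0)=21
after path 3 (8→6→4→9→10→11→2→3→0→1, push 5): res(3,0)=16
after path 4 (8→2→11→1, push 5): res(3,0)=16
after path 5 (8→2→3→0→1, push 6): res(3,0)=10
after path 6 (8→7→3→0→1, push 2): res(3,0)=8
after path 7 (8→5→4→9→10→1, push 1): res(3,0)=8

Residual capacity of (3,0): 8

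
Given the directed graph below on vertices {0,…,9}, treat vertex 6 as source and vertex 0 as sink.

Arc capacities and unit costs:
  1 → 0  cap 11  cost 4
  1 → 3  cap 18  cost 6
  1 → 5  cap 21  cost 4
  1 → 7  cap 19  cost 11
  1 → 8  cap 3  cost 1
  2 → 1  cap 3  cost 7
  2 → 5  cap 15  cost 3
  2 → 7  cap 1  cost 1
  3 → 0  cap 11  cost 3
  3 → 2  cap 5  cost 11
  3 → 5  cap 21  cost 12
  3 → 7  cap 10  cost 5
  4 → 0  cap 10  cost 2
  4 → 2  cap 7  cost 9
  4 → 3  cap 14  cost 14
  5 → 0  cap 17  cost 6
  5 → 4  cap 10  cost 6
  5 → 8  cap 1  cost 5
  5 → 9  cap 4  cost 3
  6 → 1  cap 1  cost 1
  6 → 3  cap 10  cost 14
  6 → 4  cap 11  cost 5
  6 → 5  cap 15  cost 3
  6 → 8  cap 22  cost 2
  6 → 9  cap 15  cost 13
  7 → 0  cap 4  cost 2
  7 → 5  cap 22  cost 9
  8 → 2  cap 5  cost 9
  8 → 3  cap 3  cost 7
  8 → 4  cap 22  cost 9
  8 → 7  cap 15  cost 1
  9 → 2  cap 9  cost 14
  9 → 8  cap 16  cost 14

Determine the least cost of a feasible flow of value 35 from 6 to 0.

Minimum cost for 35 units: 300

shortest-cost path #1: 6→1→0 push 1 @ unit cost 5 (adds 5)
shortest-cost path #2: 6→8→7→0 push 4 @ unit cost 5 (adds 20)
shortest-cost path #3: 6→4→0 push 10 @ unit cost 7 (adds 70)
shortest-cost path #4: 6→5→0 push 15 @ unit cost 9 (adds 135)
shortest-cost path #5: 6→8→3→0 push 3 @ unit cost 12 (adds 36)
shortest-cost path #6: 6→3→0 push 2 @ unit cost 17 (adds 34)
total cost = 300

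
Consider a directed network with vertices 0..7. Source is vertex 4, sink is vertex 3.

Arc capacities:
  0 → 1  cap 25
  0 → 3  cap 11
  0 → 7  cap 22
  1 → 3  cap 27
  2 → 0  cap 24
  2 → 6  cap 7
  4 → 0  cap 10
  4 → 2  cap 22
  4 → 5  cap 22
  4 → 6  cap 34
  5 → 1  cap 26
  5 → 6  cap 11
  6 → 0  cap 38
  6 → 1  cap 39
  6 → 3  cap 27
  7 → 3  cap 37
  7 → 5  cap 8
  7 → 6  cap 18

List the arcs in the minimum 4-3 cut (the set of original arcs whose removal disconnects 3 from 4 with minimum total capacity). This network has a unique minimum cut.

Min-cut arcs: {(0,3), (0,7), (1,3), (6,3)} (total capacity 87)

augment #1: 4→0→3 push 10
augment #2: 4→6→3 push 27
augment #3: 4→2→0→3 push 1
augment #4: 4→5→1→3 push 22
augment #5: 4→6→1→3 push 5
augment #6: 4→2→0→7→3 push 21
augment #7: 4→6→0→7→3 push 1
max flow = 87; residual-reachable set from 4 gives S-side
cut edges (S→T): {(0,3), (0,7), (1,3), (6,3)} total cap 87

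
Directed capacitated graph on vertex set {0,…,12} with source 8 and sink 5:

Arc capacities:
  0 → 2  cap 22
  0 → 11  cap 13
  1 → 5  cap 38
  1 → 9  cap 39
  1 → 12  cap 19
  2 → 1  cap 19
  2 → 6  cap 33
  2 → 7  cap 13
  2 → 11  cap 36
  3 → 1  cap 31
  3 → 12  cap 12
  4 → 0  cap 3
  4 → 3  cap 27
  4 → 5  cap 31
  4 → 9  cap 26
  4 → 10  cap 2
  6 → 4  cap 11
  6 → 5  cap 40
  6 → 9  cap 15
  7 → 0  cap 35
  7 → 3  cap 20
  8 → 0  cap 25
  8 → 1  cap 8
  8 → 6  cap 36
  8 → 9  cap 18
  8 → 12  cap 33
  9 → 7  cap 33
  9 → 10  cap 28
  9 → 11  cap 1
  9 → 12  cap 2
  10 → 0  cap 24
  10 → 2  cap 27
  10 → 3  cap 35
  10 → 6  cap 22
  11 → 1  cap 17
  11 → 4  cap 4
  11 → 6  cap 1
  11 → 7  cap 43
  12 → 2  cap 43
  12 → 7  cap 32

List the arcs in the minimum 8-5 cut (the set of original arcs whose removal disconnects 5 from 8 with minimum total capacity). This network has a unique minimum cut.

augment #1: 8→1→5 push 8
augment #2: 8→6→5 push 36
augment #3: 8→0→2→1→5 push 19
augment #4: 8→0→2→6→5 push 3
augment #5: 8→0→11→1→5 push 3
augment #6: 8→9→10→6→5 push 1
augment #7: 8→9→11→1→5 push 1
augment #8: 8→9→7→3→1→5 push 7
augment #9: 8→9→10→6→4→5 push 9
augment #10: 8→12→2→6→4→5 push 2
augment #11: 8→12→2→11→4→5 push 4
max flow = 93; residual-reachable set from 8 gives S-side
cut edges (S→T): {(1,5), (6,4), (6,5), (11,4)} total cap 93

Min-cut arcs: {(1,5), (6,4), (6,5), (11,4)} (total capacity 93)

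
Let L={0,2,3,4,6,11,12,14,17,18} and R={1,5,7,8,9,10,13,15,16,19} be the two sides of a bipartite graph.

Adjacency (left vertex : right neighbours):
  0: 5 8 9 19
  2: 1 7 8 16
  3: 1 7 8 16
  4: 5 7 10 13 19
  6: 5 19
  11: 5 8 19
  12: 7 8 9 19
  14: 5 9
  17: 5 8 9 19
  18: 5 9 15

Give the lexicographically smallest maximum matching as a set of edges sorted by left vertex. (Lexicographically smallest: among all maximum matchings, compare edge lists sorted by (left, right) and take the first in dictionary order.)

Lex-smallest maximum matching: {(0,5), (2,1), (3,16), (4,10), (6,19), (11,8), (12,7), (14,9), (18,15)}

|M| = 9 (so the lex-smallest maximum matching has 9 edges)
process left vertices in ascending order; for each, take the smallest-labelled available neighbour that still permits 9 edges overall, or leave it unmatched if none does
lex-smallest matching: {0-5, 2-1, 3-16, 4-10, 6-19, 11-8, 12-7, 14-9, 18-15}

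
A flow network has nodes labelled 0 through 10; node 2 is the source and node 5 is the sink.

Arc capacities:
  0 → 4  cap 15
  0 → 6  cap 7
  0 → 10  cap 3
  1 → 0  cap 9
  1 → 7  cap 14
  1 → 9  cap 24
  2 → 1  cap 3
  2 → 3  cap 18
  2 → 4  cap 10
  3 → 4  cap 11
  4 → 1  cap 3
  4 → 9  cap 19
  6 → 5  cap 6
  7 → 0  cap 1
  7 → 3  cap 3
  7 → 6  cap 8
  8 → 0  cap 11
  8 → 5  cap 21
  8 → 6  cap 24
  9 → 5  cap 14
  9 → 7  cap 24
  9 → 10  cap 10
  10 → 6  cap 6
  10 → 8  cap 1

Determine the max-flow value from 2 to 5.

Maximum flow value: 21

augment #1: 2→1→9→5 bottleneck 3, total now 3
augment #2: 2→4→9→5 bottleneck 10, total now 13
augment #3: 2→3→4→9→5 bottleneck 1, total now 14
augment #4: 2→3→4→1→0→6→5 bottleneck 3, total now 17
augment #5: 2→3→4→9→7→6→5 bottleneck 3, total now 20
augment #6: 2→3→4→9→10→8→5 bottleneck 1, total now 21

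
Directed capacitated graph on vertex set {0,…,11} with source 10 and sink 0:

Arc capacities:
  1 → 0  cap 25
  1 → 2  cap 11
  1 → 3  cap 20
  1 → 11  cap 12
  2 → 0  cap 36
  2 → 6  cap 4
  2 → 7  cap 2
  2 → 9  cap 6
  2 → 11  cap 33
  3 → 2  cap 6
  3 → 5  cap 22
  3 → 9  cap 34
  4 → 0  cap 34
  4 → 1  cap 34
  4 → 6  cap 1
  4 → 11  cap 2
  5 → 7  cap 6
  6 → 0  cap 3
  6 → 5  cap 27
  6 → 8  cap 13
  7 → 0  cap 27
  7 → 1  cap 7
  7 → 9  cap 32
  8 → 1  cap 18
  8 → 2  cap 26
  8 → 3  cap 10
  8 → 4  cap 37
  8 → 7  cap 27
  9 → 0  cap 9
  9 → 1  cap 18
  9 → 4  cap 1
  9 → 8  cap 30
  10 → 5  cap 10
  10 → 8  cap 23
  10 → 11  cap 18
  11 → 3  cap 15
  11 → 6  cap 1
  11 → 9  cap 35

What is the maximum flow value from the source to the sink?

Maximum flow value: 47

augment #1: 10→5→7→0 bottleneck 6, total now 6
augment #2: 10→8→1→0 bottleneck 18, total now 24
augment #3: 10→8→2→0 bottleneck 5, total now 29
augment #4: 10→11→6→0 bottleneck 1, total now 30
augment #5: 10→11→9→0 bottleneck 9, total now 39
augment #6: 10→11→3→2→0 bottleneck 6, total now 45
augment #7: 10→11→9→1→0 bottleneck 2, total now 47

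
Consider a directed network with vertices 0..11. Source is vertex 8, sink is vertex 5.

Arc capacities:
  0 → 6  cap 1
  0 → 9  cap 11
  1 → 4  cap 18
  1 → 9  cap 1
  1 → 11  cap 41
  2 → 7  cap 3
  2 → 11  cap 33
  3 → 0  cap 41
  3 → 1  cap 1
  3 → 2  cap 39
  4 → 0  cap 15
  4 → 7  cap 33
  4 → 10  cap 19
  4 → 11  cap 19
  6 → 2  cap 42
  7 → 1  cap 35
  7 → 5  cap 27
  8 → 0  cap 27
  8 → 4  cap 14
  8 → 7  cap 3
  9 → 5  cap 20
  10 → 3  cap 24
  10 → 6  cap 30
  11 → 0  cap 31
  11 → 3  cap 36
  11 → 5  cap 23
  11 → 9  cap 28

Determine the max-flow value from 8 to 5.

Maximum flow value: 29

augment #1: 8→7→5 bottleneck 3, total now 3
augment #2: 8→0→9→5 bottleneck 11, total now 14
augment #3: 8→4→7→5 bottleneck 14, total now 28
augment #4: 8→0→6→2→7→5 bottleneck 1, total now 29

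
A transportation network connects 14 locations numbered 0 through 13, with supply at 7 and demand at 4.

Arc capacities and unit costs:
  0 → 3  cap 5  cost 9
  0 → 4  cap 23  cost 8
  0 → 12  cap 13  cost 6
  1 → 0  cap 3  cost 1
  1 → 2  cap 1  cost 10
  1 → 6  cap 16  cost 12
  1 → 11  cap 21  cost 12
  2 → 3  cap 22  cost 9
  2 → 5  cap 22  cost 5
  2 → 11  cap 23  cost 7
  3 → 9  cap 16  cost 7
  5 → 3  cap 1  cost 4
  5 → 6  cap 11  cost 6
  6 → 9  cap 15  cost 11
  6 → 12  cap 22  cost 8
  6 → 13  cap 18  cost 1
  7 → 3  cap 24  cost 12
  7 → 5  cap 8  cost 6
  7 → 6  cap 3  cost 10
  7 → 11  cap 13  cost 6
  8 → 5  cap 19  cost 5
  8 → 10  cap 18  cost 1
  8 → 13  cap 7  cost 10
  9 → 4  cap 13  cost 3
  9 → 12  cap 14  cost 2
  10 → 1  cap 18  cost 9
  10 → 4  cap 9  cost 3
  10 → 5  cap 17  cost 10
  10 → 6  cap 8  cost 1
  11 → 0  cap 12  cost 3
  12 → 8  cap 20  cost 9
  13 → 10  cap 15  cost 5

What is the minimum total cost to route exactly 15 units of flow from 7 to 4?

Minimum cost for 15 units: 261

shortest-cost path #1: 7→11→0→4 push 12 @ unit cost 17 (adds 204)
shortest-cost path #2: 7→6→13→10→4 push 3 @ unit cost 19 (adds 57)
total cost = 261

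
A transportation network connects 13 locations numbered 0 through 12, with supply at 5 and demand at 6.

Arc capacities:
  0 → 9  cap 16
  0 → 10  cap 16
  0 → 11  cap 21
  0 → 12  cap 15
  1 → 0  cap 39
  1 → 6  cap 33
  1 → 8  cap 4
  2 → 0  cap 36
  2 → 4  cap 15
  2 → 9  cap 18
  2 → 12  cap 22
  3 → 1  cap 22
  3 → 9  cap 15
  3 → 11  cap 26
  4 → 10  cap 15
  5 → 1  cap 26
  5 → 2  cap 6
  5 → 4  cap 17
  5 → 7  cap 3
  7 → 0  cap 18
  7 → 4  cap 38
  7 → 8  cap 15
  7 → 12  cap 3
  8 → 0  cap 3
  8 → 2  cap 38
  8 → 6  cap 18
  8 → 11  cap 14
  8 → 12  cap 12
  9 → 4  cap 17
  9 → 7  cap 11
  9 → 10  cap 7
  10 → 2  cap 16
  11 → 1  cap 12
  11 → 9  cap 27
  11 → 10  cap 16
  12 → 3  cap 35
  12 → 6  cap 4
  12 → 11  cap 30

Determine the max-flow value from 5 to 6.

augment #1: 5→1→6 bottleneck 26, total now 26
augment #2: 5→2→12→6 bottleneck 4, total now 30
augment #3: 5→7→8→6 bottleneck 3, total now 33
augment #4: 5→2→0→11→1→6 bottleneck 2, total now 35
augment #5: 5→4→10→2→0→11→1→6 bottleneck 5, total now 40
augment #6: 5→4→10→2→9→7→8→6 bottleneck 10, total now 50

Maximum flow value: 50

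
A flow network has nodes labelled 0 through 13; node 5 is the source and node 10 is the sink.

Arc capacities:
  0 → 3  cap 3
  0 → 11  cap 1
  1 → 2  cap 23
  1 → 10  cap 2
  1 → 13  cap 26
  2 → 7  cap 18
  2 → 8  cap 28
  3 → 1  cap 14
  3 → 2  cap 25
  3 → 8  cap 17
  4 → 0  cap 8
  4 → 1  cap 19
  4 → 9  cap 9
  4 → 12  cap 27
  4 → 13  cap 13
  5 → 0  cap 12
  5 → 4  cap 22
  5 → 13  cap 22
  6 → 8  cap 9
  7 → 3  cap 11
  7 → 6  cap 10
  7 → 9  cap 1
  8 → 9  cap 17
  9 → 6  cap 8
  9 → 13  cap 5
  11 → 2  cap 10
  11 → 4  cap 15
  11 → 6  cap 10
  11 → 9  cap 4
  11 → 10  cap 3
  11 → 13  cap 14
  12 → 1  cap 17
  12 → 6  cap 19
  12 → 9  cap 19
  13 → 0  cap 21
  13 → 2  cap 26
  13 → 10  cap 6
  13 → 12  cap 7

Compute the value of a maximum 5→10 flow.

Maximum flow value: 9

augment #1: 5→13→10 bottleneck 6, total now 6
augment #2: 5→0→11→10 bottleneck 1, total now 7
augment #3: 5→4→1→10 bottleneck 2, total now 9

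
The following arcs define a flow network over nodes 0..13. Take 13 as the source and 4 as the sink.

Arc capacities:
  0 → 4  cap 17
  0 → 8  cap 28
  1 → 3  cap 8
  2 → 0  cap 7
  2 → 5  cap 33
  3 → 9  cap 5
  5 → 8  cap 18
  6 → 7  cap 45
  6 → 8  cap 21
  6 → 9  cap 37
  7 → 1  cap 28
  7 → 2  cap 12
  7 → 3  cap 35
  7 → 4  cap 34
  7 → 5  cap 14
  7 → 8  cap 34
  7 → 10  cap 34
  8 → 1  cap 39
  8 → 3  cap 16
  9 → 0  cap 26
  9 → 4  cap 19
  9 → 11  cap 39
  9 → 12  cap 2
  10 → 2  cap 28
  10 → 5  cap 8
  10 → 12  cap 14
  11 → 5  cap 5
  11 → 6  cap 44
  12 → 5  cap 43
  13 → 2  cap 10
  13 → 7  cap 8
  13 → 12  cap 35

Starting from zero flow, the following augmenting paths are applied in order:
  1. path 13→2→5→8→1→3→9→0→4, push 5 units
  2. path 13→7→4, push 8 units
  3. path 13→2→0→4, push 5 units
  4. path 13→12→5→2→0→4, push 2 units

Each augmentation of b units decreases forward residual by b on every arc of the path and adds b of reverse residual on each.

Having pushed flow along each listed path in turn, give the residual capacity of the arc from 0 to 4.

Residual capacity of (0,4): 5

after path 1 (13→2→5→8→1→3→9→0→4, push 5): res(0,4)=12
after path 2 (13→7→4, push 8): res(0,4)=12
after path 3 (13→2→0→4, push 5): res(0,4)=7
after path 4 (13→12→5→2→0→4, push 2): res(0,4)=5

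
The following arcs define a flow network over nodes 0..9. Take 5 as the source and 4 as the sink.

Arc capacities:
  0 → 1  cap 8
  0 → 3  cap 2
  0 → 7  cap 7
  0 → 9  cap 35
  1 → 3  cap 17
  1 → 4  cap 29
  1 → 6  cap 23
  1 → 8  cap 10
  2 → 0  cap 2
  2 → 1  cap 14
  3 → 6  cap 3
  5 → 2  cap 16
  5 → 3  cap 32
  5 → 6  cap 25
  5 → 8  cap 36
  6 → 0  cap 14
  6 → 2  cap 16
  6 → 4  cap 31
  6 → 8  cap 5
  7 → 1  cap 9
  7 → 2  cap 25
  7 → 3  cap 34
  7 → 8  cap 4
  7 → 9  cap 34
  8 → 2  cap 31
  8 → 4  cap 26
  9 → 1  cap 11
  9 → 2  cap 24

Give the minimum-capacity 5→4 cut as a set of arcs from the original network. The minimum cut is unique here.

Min-cut arcs: {(2,0), (2,1), (3,6), (5,6), (8,4)} (total capacity 70)

augment #1: 5→6→4 push 25
augment #2: 5→8→4 push 26
augment #3: 5→2→1→4 push 14
augment #4: 5→3→6→4 push 3
augment #5: 5→2→0→1→4 push 2
max flow = 70; residual-reachable set from 5 gives S-side
cut edges (S→T): {(2,0), (2,1), (3,6), (5,6), (8,4)} total cap 70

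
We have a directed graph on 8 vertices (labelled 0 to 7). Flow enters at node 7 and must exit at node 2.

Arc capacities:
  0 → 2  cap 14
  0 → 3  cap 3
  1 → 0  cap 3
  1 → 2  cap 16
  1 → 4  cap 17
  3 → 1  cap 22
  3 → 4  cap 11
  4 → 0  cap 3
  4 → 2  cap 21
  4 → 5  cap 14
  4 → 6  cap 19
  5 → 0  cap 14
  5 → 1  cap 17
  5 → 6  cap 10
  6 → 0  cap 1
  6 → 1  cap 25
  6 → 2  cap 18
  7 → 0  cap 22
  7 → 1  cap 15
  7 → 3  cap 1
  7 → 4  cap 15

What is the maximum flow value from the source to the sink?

Maximum flow value: 48

augment #1: 7→0→2 bottleneck 14, total now 14
augment #2: 7→1→2 bottleneck 15, total now 29
augment #3: 7→4→2 bottleneck 15, total now 44
augment #4: 7→3→1→2 bottleneck 1, total now 45
augment #5: 7→0→3→4→2 bottleneck 3, total now 48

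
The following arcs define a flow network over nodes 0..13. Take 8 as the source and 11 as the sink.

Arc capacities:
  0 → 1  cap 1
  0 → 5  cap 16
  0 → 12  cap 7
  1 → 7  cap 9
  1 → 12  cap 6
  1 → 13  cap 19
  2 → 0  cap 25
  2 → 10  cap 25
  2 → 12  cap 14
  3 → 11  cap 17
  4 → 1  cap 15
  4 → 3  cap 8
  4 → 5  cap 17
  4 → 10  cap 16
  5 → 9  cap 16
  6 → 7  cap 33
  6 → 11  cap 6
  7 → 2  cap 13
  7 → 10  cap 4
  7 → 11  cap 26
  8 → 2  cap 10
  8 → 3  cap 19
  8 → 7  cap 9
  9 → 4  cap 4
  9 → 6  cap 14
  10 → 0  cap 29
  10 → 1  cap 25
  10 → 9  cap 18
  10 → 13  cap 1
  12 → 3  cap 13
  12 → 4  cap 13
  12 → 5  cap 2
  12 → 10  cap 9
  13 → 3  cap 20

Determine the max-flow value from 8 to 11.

augment #1: 8→3→11 bottleneck 17, total now 17
augment #2: 8→7→11 bottleneck 9, total now 26
augment #3: 8→2→0→1→7→11 bottleneck 1, total now 27
augment #4: 8→2→10→1→7→11 bottleneck 8, total now 35
augment #5: 8→2→10→9→6→11 bottleneck 1, total now 36

Maximum flow value: 36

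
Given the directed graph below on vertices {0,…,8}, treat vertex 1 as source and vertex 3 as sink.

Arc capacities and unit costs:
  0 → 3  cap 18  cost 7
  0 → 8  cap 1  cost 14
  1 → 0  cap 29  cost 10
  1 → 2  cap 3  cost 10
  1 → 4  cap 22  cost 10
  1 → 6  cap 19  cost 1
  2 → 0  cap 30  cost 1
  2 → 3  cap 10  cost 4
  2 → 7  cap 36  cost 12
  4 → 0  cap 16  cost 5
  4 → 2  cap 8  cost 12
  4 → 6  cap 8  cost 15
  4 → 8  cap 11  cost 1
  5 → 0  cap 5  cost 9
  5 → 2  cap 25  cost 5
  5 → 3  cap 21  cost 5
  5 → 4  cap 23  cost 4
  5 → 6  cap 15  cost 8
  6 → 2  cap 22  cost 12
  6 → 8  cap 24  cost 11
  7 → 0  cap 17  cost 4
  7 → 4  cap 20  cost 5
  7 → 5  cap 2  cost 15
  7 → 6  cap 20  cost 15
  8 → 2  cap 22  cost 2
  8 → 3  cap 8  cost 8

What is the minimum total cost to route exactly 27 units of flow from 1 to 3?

Minimum cost for 27 units: 450

shortest-cost path #1: 1→2→3 push 3 @ unit cost 14 (adds 42)
shortest-cost path #2: 1→0→3 push 18 @ unit cost 17 (adds 306)
shortest-cost path #3: 1→6→2→3 push 6 @ unit cost 17 (adds 102)
total cost = 450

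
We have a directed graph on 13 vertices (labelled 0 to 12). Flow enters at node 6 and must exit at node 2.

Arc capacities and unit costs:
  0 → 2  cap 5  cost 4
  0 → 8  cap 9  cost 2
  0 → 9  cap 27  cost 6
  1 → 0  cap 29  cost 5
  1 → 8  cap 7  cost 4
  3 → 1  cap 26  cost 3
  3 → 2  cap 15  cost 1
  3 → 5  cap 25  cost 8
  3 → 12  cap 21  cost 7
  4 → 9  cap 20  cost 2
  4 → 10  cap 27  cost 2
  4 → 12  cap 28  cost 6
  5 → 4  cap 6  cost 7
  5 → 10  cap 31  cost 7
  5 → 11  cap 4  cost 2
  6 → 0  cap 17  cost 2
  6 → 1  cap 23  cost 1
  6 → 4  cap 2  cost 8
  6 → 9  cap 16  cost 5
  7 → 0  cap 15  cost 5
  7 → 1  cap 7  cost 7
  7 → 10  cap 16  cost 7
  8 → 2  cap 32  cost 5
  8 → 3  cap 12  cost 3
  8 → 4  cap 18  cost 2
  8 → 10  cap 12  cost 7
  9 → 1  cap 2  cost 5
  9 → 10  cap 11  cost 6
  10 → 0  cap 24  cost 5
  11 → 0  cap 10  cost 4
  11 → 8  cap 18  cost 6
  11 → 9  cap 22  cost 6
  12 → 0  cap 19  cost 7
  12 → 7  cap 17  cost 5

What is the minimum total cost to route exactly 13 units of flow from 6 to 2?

shortest-cost path #1: 6→0→2 push 5 @ unit cost 6 (adds 30)
shortest-cost path #2: 6→0→8→3→2 push 8 @ unit cost 8 (adds 64)
total cost = 94

Minimum cost for 13 units: 94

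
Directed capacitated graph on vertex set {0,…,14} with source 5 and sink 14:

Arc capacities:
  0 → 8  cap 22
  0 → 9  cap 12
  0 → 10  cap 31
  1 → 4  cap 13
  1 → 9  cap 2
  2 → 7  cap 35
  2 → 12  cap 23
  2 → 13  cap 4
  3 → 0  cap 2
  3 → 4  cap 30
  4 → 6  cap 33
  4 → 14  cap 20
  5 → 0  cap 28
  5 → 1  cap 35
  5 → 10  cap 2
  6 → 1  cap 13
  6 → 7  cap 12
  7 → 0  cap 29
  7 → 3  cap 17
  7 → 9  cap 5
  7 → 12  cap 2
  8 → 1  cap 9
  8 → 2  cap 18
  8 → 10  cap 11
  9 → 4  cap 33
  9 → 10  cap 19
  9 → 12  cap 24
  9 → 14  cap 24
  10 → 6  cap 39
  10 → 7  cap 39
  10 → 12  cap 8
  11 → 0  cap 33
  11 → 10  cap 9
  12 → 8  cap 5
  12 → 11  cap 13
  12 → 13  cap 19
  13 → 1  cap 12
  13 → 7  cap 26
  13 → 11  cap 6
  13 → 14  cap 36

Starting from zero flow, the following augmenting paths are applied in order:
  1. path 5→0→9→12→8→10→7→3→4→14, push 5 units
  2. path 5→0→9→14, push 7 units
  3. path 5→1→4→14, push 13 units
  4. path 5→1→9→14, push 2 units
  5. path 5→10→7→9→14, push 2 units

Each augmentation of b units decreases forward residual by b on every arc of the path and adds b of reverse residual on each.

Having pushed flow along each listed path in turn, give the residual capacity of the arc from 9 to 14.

after path 1 (5→0→9→12→8→10→7→3→4→14, push 5): res(9,14)=24
after path 2 (5→0→9→14, push 7): res(9,14)=17
after path 3 (5→1→4→14, push 13): res(9,14)=17
after path 4 (5→1→9→14, push 2): res(9,14)=15
after path 5 (5→10→7→9→14, push 2): res(9,14)=13

Residual capacity of (9,14): 13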